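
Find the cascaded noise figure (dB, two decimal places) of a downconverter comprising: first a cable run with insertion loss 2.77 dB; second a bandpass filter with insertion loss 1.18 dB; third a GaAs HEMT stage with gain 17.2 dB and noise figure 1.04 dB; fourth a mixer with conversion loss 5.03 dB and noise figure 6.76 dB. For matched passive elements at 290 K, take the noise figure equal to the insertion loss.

5.23 dB

Convert to linear (a loss of L dB is a gain of −L dB): F_i = 10^(NF_i/10), G_i = 10^(G_i,dB/10)
  Stage 1: F_1 = 10^(2.77/10) = 1.892, G_1 = 10^(−2.77/10) = 0.5284
  Stage 2: F_2 = 10^(1.18/10) = 1.312, G_2 = 10^(−1.18/10) = 0.7621
  Stage 3: F_3 = 10^(1.04/10) = 1.271, G_3 = 10^(17.2/10) = 52.48
  Stage 4: F_4 = 10^(6.76/10) = 4.742, G_4 = 10^(−5.03/10) = 0.3141
Friis cascade:
  F = 1.892 + (1.312 − 1)/0.5284 + (1.271 − 1)/0.4027 + (4.742 − 1)/21.13 = 3.332
NF = 10 log₁₀(3.332) = 5.23 dB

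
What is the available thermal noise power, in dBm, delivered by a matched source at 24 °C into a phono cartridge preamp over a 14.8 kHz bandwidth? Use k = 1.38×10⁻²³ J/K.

T = 24 °C + 273.15 = 297.15 K
P_n = kTB = 1.38×10⁻²³ × 297.15 × 1.48×10⁴ = 6.07×10⁻¹⁷ W
In dBm: 10 log₁₀(6.07×10⁻¹⁷ / 10⁻³) = −132.2 dBm

−132.2 dBm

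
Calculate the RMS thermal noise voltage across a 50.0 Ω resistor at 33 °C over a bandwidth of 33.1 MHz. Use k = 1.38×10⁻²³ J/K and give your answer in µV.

5.29 µV

T = 33 °C + 273.15 = 306.15 K
V_n = √(4kTRB)
4kTRB = 4 × 1.38×10⁻²³ × 306.15 × 5.00×10¹ × 3.31×10⁷ = 2.80×10⁻¹¹ V²
V_n = √(2.80×10⁻¹¹) = 5.29×10⁻⁶ V = 5.29 µV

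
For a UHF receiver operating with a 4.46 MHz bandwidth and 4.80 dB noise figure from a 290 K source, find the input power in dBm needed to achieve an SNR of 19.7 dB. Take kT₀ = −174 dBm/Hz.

−83.0 dBm

Sensitivity = −174 + 10 log₁₀(B) + NF + SNR_min
= −174 + 66.49 + 4.80 + 19.7
= −83.01 dBm → −83.0 dBm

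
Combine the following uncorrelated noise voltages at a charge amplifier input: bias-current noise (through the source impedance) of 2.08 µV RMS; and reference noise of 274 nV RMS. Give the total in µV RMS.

Uncorrelated sources add in power (mean-square): V_tot = √(ΣV_i²)
V_tot = √[(2.08×10⁻⁶)² + (2.74×10⁻⁷)²] = 2.10×10⁻⁶ V = 2.10 µV

2.10 µV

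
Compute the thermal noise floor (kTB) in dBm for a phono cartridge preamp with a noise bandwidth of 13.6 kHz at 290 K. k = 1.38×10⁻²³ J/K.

−132.6 dBm

P_n = kTB = 1.38×10⁻²³ × 290 × 1.36×10⁴ = 5.44×10⁻¹⁷ W
In dBm: 10 log₁₀(5.44×10⁻¹⁷ / 10⁻³) = −132.6 dBm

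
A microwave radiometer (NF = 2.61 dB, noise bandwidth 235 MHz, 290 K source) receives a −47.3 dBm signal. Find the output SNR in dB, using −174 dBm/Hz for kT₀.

40.4 dB

Noise floor: N = −174 + 10 log₁₀(B) + NF
10 log₁₀(2.35×10⁸) = 83.71 dB
N = −174 + 83.71 + 2.61 = −87.68 dBm
SNR = P_sig − N = −47.3 − (−87.68) = 40.38 dB → 40.4 dB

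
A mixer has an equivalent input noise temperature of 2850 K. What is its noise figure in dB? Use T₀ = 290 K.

10.35 dB

F = 1 + T_e/T₀ = 1 + 2850/290 = 10.8276
NF = 10 log₁₀(10.8276) = 10.35 dB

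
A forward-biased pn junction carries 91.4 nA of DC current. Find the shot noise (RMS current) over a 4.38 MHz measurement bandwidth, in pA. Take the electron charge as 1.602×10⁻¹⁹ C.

358 pA

I_n = √(2qI·B)
2qI·B = 2 × 1.602×10⁻¹⁹ × 9.14×10⁻⁸ × 4.38×10⁶ = 1.28×10⁻¹⁹ A²
I_n = √(1.28×10⁻¹⁹) = 3.58×10⁻¹⁰ A = 358 pA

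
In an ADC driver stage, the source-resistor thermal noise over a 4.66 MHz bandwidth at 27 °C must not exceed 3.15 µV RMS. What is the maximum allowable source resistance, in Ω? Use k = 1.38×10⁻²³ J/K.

T = 27 °C + 273.15 = 300.15 K
Johnson–Nyquist: V_n = √(4kTRB) ⇒ R = V_n² / (4kTB)
4kTB = 4 × 1.38×10⁻²³ × 300.15 × 4.66×10⁶ = 7.72×10⁻¹⁴
R = (3.15×10⁻⁶)² / 7.72×10⁻¹⁴ = 1.29×10² Ω = 129 Ω

129 Ω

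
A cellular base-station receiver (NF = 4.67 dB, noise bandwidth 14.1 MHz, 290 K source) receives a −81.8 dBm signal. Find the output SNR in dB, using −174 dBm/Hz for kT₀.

Noise floor: N = −174 + 10 log₁₀(B) + NF
10 log₁₀(1.41×10⁷) = 71.49 dB
N = −174 + 71.49 + 4.67 = −97.84 dBm
SNR = P_sig − N = −81.8 − (−97.84) = 16.04 dB → 16.0 dB

16.0 dB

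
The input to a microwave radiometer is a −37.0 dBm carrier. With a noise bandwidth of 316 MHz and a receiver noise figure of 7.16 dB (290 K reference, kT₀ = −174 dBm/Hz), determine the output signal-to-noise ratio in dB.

Noise floor: N = −174 + 10 log₁₀(B) + NF
10 log₁₀(3.16×10⁸) = 85 dB
N = −174 + 85 + 7.16 = −81.84 dBm
SNR = P_sig − N = −37.0 − (−81.84) = 44.84 dB → 44.8 dB

44.8 dB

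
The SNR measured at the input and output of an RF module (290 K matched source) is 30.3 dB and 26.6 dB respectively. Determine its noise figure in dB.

3.7 dB

NF (dB) = SNR_in(dB) − SNR_out(dB) when the source is at T₀
NF = 30.3 − 26.6 = 3.7 dB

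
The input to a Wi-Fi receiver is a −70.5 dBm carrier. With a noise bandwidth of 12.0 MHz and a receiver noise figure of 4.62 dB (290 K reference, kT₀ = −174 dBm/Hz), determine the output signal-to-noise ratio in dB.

28.1 dB

Noise floor: N = −174 + 10 log₁₀(B) + NF
10 log₁₀(1.20×10⁷) = 70.79 dB
N = −174 + 70.79 + 4.62 = −98.59 dBm
SNR = P_sig − N = −70.5 − (−98.59) = 28.09 dB → 28.1 dB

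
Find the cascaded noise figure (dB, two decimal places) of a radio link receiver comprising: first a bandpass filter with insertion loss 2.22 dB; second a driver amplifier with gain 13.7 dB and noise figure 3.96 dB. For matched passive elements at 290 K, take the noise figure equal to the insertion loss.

Convert to linear (a loss of L dB is a gain of −L dB): F_i = 10^(NF_i/10), G_i = 10^(G_i,dB/10)
  Stage 1: F_1 = 10^(2.22/10) = 1.667, G_1 = 10^(−2.22/10) = 0.5998
  Stage 2: F_2 = 10^(3.96/10) = 2.489, G_2 = 10^(13.7/10) = 23.44
Friis cascade:
  F = 1.667 + (2.489 − 1)/0.5998 = 4.150
NF = 10 log₁₀(4.150) = 6.18 dB

6.18 dB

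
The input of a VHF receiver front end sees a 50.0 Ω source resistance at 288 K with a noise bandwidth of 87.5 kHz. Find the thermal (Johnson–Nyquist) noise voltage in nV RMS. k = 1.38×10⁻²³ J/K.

264 nV

V_n = √(4kTRB)
4kTRB = 4 × 1.38×10⁻²³ × 288 × 5.00×10¹ × 8.75×10⁴ = 6.96×10⁻¹⁴ V²
V_n = √(6.96×10⁻¹⁴) = 2.64×10⁻⁷ V = 264 nV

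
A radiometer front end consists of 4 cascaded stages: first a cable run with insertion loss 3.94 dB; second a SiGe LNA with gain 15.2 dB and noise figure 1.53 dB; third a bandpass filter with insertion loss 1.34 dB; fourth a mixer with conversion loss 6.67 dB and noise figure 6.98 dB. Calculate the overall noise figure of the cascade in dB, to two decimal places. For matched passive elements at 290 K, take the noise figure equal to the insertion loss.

Convert to linear (a loss of L dB is a gain of −L dB): F_i = 10^(NF_i/10), G_i = 10^(G_i,dB/10)
  Stage 1: F_1 = 10^(3.94/10) = 2.477, G_1 = 10^(−3.94/10) = 0.4036
  Stage 2: F_2 = 10^(1.53/10) = 1.422, G_2 = 10^(15.2/10) = 33.11
  Stage 3: F_3 = 10^(1.34/10) = 1.361, G_3 = 10^(−1.34/10) = 0.7345
  Stage 4: F_4 = 10^(6.98/10) = 4.989, G_4 = 10^(−6.67/10) = 0.2153
Friis cascade:
  F = 2.477 + (1.422 − 1)/0.4036 + (1.361 − 1)/13.37 + (4.989 − 1)/9.817 = 3.957
NF = 10 log₁₀(3.957) = 5.97 dB

5.97 dB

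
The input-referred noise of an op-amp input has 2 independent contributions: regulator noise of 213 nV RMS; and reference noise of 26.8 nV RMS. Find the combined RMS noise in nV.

215 nV

Uncorrelated sources add in power (mean-square): V_tot = √(ΣV_i²)
V_tot = √[(2.13×10⁻⁷)² + (2.68×10⁻⁸)²] = 2.15×10⁻⁷ V = 215 nV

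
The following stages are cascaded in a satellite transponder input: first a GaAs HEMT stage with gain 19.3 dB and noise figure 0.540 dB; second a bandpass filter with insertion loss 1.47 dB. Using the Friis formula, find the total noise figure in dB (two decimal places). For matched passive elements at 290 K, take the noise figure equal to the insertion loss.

0.56 dB

Convert to linear (a loss of L dB is a gain of −L dB): F_i = 10^(NF_i/10), G_i = 10^(G_i,dB/10)
  Stage 1: F_1 = 10^(0.540/10) = 1.132, G_1 = 10^(19.3/10) = 85.11
  Stage 2: F_2 = 10^(1.47/10) = 1.403, G_2 = 10^(−1.47/10) = 0.7129
Friis cascade:
  F = 1.132 + (1.403 − 1)/85.11 = 1.137
NF = 10 log₁₀(1.137) = 0.56 dB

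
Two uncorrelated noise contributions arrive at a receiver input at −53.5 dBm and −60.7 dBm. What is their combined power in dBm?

Convert to linear, add, convert back:
P₁ = 4.47×10⁻⁹ W, P₂ = 8.51×10⁻¹⁰ W
P_tot = 5.32×10⁻⁹ W → 10 log₁₀(P_tot / 10⁻³) = −52.7 dBm

−52.7 dBm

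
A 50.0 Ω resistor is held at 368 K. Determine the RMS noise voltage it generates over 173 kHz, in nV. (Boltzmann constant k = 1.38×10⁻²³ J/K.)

419 nV

V_n = √(4kTRB)
4kTRB = 4 × 1.38×10⁻²³ × 368 × 5.00×10¹ × 1.73×10⁵ = 1.76×10⁻¹³ V²
V_n = √(1.76×10⁻¹³) = 4.19×10⁻⁷ V = 419 nV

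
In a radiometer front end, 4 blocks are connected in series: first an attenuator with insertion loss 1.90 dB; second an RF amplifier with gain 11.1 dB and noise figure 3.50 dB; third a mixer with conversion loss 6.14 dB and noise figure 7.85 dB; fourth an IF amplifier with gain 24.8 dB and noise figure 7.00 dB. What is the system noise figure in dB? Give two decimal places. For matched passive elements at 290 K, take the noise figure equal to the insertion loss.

Convert to linear (a loss of L dB is a gain of −L dB): F_i = 10^(NF_i/10), G_i = 10^(G_i,dB/10)
  Stage 1: F_1 = 10^(1.90/10) = 1.549, G_1 = 10^(−1.90/10) = 0.6457
  Stage 2: F_2 = 10^(3.50/10) = 2.239, G_2 = 10^(11.1/10) = 12.88
  Stage 3: F_3 = 10^(7.85/10) = 6.095, G_3 = 10^(−6.14/10) = 0.2432
  Stage 4: F_4 = 10^(7.00/10) = 5.012, G_4 = 10^(24.8/10) = 302.0
Friis cascade:
  F = 1.549 + (2.239 − 1)/0.6457 + (6.095 − 1)/8.318 + (5.012 − 1)/2.023 = 6.063
NF = 10 log₁₀(6.063) = 7.83 dB

7.83 dB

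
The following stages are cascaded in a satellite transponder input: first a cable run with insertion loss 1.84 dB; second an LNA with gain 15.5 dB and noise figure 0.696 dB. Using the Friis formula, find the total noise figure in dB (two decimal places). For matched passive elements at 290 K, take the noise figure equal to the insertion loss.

2.54 dB

Convert to linear (a loss of L dB is a gain of −L dB): F_i = 10^(NF_i/10), G_i = 10^(G_i,dB/10)
  Stage 1: F_1 = 10^(1.84/10) = 1.528, G_1 = 10^(−1.84/10) = 0.6546
  Stage 2: F_2 = 10^(0.696/10) = 1.174, G_2 = 10^(15.5/10) = 35.48
Friis cascade:
  F = 1.528 + (1.174 − 1)/0.6546 = 1.793
NF = 10 log₁₀(1.793) = 2.54 dB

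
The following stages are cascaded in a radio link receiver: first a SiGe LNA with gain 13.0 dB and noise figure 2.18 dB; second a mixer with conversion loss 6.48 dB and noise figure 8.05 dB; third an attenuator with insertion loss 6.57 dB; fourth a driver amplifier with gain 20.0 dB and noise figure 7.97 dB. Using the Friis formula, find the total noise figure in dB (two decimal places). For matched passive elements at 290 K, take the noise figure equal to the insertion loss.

Convert to linear (a loss of L dB is a gain of −L dB): F_i = 10^(NF_i/10), G_i = 10^(G_i,dB/10)
  Stage 1: F_1 = 10^(2.18/10) = 1.652, G_1 = 10^(13.0/10) = 19.95
  Stage 2: F_2 = 10^(8.05/10) = 6.383, G_2 = 10^(−6.48/10) = 0.2249
  Stage 3: F_3 = 10^(6.57/10) = 4.539, G_3 = 10^(−6.57/10) = 0.2203
  Stage 4: F_4 = 10^(7.97/10) = 6.266, G_4 = 10^(20.0/10) = 100.0
Friis cascade:
  F = 1.652 + (6.383 − 1)/19.95 + (4.539 − 1)/4.487 + (6.266 − 1)/0.9886 = 8.038
NF = 10 log₁₀(8.038) = 9.05 dB

9.05 dB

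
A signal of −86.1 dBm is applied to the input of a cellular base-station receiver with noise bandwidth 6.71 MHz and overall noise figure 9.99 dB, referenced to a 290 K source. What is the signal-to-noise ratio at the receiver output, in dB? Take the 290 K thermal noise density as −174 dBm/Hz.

9.6 dB

Noise floor: N = −174 + 10 log₁₀(B) + NF
10 log₁₀(6.71×10⁶) = 68.27 dB
N = −174 + 68.27 + 9.99 = −95.74 dBm
SNR = P_sig − N = −86.1 − (−95.74) = 9.64 dB → 9.6 dB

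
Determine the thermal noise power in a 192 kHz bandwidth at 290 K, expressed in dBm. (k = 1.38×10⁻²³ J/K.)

P_n = kTB = 1.38×10⁻²³ × 290 × 1.92×10⁵ = 7.68×10⁻¹⁶ W
In dBm: 10 log₁₀(7.68×10⁻¹⁶ / 10⁻³) = −121.1 dBm

−121.1 dBm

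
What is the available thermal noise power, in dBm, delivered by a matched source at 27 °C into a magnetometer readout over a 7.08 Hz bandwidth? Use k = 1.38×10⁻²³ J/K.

−165.3 dBm

T = 27 °C + 273.15 = 300.15 K
P_n = kTB = 1.38×10⁻²³ × 300.15 × 7.08×10⁰ = 2.93×10⁻²⁰ W
In dBm: 10 log₁₀(2.93×10⁻²⁰ / 10⁻³) = −165.3 dBm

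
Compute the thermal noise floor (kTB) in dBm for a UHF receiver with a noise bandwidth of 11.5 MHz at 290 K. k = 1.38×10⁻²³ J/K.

−103.4 dBm

P_n = kTB = 1.38×10⁻²³ × 290 × 1.15×10⁷ = 4.60×10⁻¹⁴ W
In dBm: 10 log₁₀(4.60×10⁻¹⁴ / 10⁻³) = −103.4 dBm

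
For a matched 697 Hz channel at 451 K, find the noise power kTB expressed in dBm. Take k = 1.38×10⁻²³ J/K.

−143.6 dBm

P_n = kTB = 1.38×10⁻²³ × 451 × 6.97×10² = 4.34×10⁻¹⁸ W
In dBm: 10 log₁₀(4.34×10⁻¹⁸ / 10⁻³) = −143.6 dBm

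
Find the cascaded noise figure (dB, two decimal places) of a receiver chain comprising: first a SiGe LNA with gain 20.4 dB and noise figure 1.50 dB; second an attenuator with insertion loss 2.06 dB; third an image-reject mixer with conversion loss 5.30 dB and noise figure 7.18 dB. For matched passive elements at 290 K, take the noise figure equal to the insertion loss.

Convert to linear (a loss of L dB is a gain of −L dB): F_i = 10^(NF_i/10), G_i = 10^(G_i,dB/10)
  Stage 1: F_1 = 10^(1.50/10) = 1.413, G_1 = 10^(20.4/10) = 109.6
  Stage 2: F_2 = 10^(2.06/10) = 1.607, G_2 = 10^(−2.06/10) = 0.6223
  Stage 3: F_3 = 10^(7.18/10) = 5.224, G_3 = 10^(−5.30/10) = 0.2951
Friis cascade:
  F = 1.413 + (1.607 − 1)/109.6 + (5.224 − 1)/68.23 = 1.480
NF = 10 log₁₀(1.480) = 1.70 dB

1.70 dB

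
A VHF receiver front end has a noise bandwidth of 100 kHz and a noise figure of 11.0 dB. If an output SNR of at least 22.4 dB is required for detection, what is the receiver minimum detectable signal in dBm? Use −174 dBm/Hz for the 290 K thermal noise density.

−90.6 dBm

Sensitivity = −174 + 10 log₁₀(B) + NF + SNR_min
= −174 + 50 + 11.0 + 22.4
= −90.6 dBm → −90.6 dBm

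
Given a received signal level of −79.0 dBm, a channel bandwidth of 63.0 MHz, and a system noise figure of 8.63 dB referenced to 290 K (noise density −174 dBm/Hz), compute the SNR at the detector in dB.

8.4 dB

Noise floor: N = −174 + 10 log₁₀(B) + NF
10 log₁₀(6.30×10⁷) = 77.99 dB
N = −174 + 77.99 + 8.63 = −87.38 dBm
SNR = P_sig − N = −79.0 − (−87.38) = 8.38 dB → 8.4 dB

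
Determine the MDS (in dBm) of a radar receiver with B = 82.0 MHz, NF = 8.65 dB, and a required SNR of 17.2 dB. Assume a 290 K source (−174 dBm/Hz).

Sensitivity = −174 + 10 log₁₀(B) + NF + SNR_min
= −174 + 79.14 + 8.65 + 17.2
= −69.01 dBm → −69.0 dBm

−69.0 dBm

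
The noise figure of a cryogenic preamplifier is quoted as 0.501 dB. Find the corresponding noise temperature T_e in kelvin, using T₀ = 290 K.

F = 10^(0.501/10) = 1.12228
T_e = (F − 1)·T₀ = (1.12228 − 1) × 290 = 35.5 K

35.5 K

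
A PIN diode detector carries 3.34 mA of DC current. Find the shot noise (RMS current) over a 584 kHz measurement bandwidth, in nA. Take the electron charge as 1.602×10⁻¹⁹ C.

25.0 nA

I_n = √(2qI·B)
2qI·B = 2 × 1.602×10⁻¹⁹ × 3.34×10⁻³ × 5.84×10⁵ = 6.25×10⁻¹⁶ A²
I_n = √(6.25×10⁻¹⁶) = 2.50×10⁻⁸ A = 25.0 nA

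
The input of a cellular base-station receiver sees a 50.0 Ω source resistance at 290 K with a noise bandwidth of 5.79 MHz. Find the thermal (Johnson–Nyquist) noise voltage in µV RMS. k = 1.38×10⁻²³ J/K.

V_n = √(4kTRB)
4kTRB = 4 × 1.38×10⁻²³ × 290 × 5.00×10¹ × 5.79×10⁶ = 4.63×10⁻¹² V²
V_n = √(4.63×10⁻¹²) = 2.15×10⁻⁶ V = 2.15 µV

2.15 µV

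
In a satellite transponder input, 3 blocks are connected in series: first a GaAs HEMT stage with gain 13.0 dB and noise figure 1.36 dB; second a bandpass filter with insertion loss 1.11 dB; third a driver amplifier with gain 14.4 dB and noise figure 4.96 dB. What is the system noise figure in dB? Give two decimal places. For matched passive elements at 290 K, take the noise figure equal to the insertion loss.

Convert to linear (a loss of L dB is a gain of −L dB): F_i = 10^(NF_i/10), G_i = 10^(G_i,dB/10)
  Stage 1: F_1 = 10^(1.36/10) = 1.368, G_1 = 10^(13.0/10) = 19.95
  Stage 2: F_2 = 10^(1.11/10) = 1.291, G_2 = 10^(−1.11/10) = 0.7745
  Stage 3: F_3 = 10^(4.96/10) = 3.133, G_3 = 10^(14.4/10) = 27.54
Friis cascade:
  F = 1.368 + (1.291 − 1)/19.95 + (3.133 − 1)/15.45 = 1.520
NF = 10 log₁₀(1.520) = 1.82 dB

1.82 dB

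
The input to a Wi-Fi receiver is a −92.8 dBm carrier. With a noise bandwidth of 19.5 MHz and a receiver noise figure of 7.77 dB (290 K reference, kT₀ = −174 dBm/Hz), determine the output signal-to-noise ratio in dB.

Noise floor: N = −174 + 10 log₁₀(B) + NF
10 log₁₀(1.95×10⁷) = 72.9 dB
N = −174 + 72.9 + 7.77 = −93.33 dBm
SNR = P_sig − N = −92.8 − (−93.33) = 0.53 dB → 0.5 dB

0.5 dB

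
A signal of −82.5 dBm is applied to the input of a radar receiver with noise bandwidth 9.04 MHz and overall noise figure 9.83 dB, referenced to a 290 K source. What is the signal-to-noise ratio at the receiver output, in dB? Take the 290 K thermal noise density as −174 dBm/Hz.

12.1 dB

Noise floor: N = −174 + 10 log₁₀(B) + NF
10 log₁₀(9.04×10⁶) = 69.56 dB
N = −174 + 69.56 + 9.83 = −94.61 dBm
SNR = P_sig − N = −82.5 − (−94.61) = 12.11 dB → 12.1 dB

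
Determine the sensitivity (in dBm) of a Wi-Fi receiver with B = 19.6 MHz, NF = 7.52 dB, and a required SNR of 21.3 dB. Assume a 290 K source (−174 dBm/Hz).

−72.3 dBm

Sensitivity = −174 + 10 log₁₀(B) + NF + SNR_min
= −174 + 72.92 + 7.52 + 21.3
= −72.26 dBm → −72.3 dBm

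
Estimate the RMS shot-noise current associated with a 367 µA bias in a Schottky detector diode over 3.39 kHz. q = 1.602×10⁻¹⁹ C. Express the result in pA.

I_n = √(2qI·B)
2qI·B = 2 × 1.602×10⁻¹⁹ × 3.67×10⁻⁴ × 3.39×10³ = 3.99×10⁻¹⁹ A²
I_n = √(3.99×10⁻¹⁹) = 6.31×10⁻¹⁰ A = 631 pA

631 pA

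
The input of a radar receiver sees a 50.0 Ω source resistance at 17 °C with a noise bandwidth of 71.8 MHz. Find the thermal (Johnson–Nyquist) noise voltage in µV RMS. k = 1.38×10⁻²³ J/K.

7.58 µV

T = 17 °C + 273.15 = 290.15 K
V_n = √(4kTRB)
4kTRB = 4 × 1.38×10⁻²³ × 290.15 × 5.00×10¹ × 7.18×10⁷ = 5.75×10⁻¹¹ V²
V_n = √(5.75×10⁻¹¹) = 7.58×10⁻⁶ V = 7.58 µV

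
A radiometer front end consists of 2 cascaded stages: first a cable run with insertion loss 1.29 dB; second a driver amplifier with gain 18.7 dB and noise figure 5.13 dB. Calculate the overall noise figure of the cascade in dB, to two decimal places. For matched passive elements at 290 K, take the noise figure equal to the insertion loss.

Convert to linear (a loss of L dB is a gain of −L dB): F_i = 10^(NF_i/10), G_i = 10^(G_i,dB/10)
  Stage 1: F_1 = 10^(1.29/10) = 1.346, G_1 = 10^(−1.29/10) = 0.7430
  Stage 2: F_2 = 10^(5.13/10) = 3.258, G_2 = 10^(18.7/10) = 74.13
Friis cascade:
  F = 1.346 + (3.258 − 1)/0.7430 = 4.385
NF = 10 log₁₀(4.385) = 6.42 dB

6.42 dB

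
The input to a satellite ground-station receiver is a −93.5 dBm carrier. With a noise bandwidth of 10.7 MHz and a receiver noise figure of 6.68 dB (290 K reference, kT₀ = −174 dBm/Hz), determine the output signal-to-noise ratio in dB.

Noise floor: N = −174 + 10 log₁₀(B) + NF
10 log₁₀(1.07×10⁷) = 70.29 dB
N = −174 + 70.29 + 6.68 = −97.03 dBm
SNR = P_sig − N = −93.5 − (−97.03) = 3.53 dB → 3.5 dB

3.5 dB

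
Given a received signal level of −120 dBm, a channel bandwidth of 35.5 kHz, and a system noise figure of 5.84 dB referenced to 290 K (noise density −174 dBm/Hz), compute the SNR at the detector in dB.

Noise floor: N = −174 + 10 log₁₀(B) + NF
10 log₁₀(3.55×10⁴) = 45.5 dB
N = −174 + 45.5 + 5.84 = −122.66 dBm
SNR = P_sig − N = −120 − (−122.66) = 2.66 dB → 2.7 dB

2.7 dB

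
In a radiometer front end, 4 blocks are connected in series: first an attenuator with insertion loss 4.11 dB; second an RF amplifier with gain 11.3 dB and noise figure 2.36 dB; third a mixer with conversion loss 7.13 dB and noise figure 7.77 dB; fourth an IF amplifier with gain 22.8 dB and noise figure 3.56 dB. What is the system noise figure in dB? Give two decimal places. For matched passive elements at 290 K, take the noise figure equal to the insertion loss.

8.22 dB

Convert to linear (a loss of L dB is a gain of −L dB): F_i = 10^(NF_i/10), G_i = 10^(G_i,dB/10)
  Stage 1: F_1 = 10^(4.11/10) = 2.576, G_1 = 10^(−4.11/10) = 0.3882
  Stage 2: F_2 = 10^(2.36/10) = 1.722, G_2 = 10^(11.3/10) = 13.49
  Stage 3: F_3 = 10^(7.77/10) = 5.984, G_3 = 10^(−7.13/10) = 0.1936
  Stage 4: F_4 = 10^(3.56/10) = 2.270, G_4 = 10^(22.8/10) = 190.5
Friis cascade:
  F = 2.576 + (1.722 − 1)/0.3882 + (5.984 − 1)/5.236 + (2.270 − 1)/1.014 = 6.640
NF = 10 log₁₀(6.640) = 8.22 dB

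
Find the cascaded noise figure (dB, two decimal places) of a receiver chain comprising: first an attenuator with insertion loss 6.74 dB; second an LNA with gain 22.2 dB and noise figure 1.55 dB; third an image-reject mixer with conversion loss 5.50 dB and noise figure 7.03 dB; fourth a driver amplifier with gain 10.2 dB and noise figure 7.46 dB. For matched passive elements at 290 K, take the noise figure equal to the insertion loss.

8.65 dB

Convert to linear (a loss of L dB is a gain of −L dB): F_i = 10^(NF_i/10), G_i = 10^(G_i,dB/10)
  Stage 1: F_1 = 10^(6.74/10) = 4.721, G_1 = 10^(−6.74/10) = 0.2118
  Stage 2: F_2 = 10^(1.55/10) = 1.429, G_2 = 10^(22.2/10) = 166.0
  Stage 3: F_3 = 10^(7.03/10) = 5.047, G_3 = 10^(−5.50/10) = 0.2818
  Stage 4: F_4 = 10^(7.46/10) = 5.572, G_4 = 10^(10.2/10) = 10.47
Friis cascade:
  F = 4.721 + (1.429 − 1)/0.2118 + (5.047 − 1)/35.16 + (5.572 − 1)/9.908 = 7.322
NF = 10 log₁₀(7.322) = 8.65 dB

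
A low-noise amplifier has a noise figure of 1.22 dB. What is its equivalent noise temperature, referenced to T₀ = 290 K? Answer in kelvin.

F = 10^(1.22/10) = 1.32434
T_e = (F − 1)·T₀ = (1.32434 − 1) × 290 = 94.1 K

94.1 K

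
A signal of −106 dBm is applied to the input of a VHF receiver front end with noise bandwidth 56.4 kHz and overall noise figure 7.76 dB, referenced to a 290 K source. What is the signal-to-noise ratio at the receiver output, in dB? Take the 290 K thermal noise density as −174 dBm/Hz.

12.7 dB

Noise floor: N = −174 + 10 log₁₀(B) + NF
10 log₁₀(5.64×10⁴) = 47.51 dB
N = −174 + 47.51 + 7.76 = −118.73 dBm
SNR = P_sig − N = −106 − (−118.73) = 12.73 dB → 12.7 dB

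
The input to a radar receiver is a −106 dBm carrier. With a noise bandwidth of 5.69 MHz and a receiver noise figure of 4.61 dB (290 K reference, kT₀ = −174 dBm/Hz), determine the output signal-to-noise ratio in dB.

−4.2 dB

Noise floor: N = −174 + 10 log₁₀(B) + NF
10 log₁₀(5.69×10⁶) = 67.55 dB
N = −174 + 67.55 + 4.61 = −101.84 dBm
SNR = P_sig − N = −106 − (−101.84) = −4.16 dB → −4.2 dB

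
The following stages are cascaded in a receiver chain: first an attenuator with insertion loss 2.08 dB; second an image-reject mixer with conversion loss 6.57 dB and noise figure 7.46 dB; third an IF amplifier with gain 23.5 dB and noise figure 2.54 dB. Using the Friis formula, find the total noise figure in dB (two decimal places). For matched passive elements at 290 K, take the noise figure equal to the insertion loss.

Convert to linear (a loss of L dB is a gain of −L dB): F_i = 10^(NF_i/10), G_i = 10^(G_i,dB/10)
  Stage 1: F_1 = 10^(2.08/10) = 1.614, G_1 = 10^(−2.08/10) = 0.6194
  Stage 2: F_2 = 10^(7.46/10) = 5.572, G_2 = 10^(−6.57/10) = 0.2203
  Stage 3: F_3 = 10^(2.54/10) = 1.795, G_3 = 10^(23.5/10) = 223.9
Friis cascade:
  F = 1.614 + (5.572 − 1)/0.6194 + (1.795 − 1)/0.1365 = 14.82
NF = 10 log₁₀(14.82) = 11.71 dB

11.71 dB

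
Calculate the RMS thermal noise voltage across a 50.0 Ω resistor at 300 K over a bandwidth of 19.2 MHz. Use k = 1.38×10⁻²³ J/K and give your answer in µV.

V_n = √(4kTRB)
4kTRB = 4 × 1.38×10⁻²³ × 300 × 5.00×10¹ × 1.92×10⁷ = 1.59×10⁻¹¹ V²
V_n = √(1.59×10⁻¹¹) = 3.99×10⁻⁶ V = 3.99 µV

3.99 µV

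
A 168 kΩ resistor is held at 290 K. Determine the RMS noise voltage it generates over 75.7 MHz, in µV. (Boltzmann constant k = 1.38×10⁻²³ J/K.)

451 µV

V_n = √(4kTRB)
4kTRB = 4 × 1.38×10⁻²³ × 290 × 1.68×10⁵ × 7.57×10⁷ = 2.04×10⁻⁷ V²
V_n = √(2.04×10⁻⁷) = 4.51×10⁻⁴ V = 451 µV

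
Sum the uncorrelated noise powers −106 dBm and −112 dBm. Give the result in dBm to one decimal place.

−105.0 dBm

Convert to linear, add, convert back:
P₁ = 2.51×10⁻¹⁴ W, P₂ = 6.31×10⁻¹⁵ W
P_tot = 3.14×10⁻¹⁴ W → 10 log₁₀(P_tot / 10⁻³) = −105.0 dBm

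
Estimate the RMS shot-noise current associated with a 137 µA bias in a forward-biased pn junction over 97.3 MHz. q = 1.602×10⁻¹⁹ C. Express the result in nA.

65.4 nA

I_n = √(2qI·B)
2qI·B = 2 × 1.602×10⁻¹⁹ × 1.37×10⁻⁴ × 9.73×10⁷ = 4.27×10⁻¹⁵ A²
I_n = √(4.27×10⁻¹⁵) = 6.54×10⁻⁸ A = 65.4 nA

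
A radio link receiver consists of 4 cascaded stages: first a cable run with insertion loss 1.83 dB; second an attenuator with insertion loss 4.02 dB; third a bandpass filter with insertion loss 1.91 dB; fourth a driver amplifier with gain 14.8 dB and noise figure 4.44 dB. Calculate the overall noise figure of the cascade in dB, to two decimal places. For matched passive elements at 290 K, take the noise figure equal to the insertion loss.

Convert to linear (a loss of L dB is a gain of −L dB): F_i = 10^(NF_i/10), G_i = 10^(G_i,dB/10)
  Stage 1: F_1 = 10^(1.83/10) = 1.524, G_1 = 10^(−1.83/10) = 0.6561
  Stage 2: F_2 = 10^(4.02/10) = 2.523, G_2 = 10^(−4.02/10) = 0.3963
  Stage 3: F_3 = 10^(1.91/10) = 1.552, G_3 = 10^(−1.91/10) = 0.6442
  Stage 4: F_4 = 10^(4.44/10) = 2.780, G_4 = 10^(14.8/10) = 30.20
Friis cascade:
  F = 1.524 + (2.523 − 1)/0.6561 + (1.552 − 1)/0.2600 + (2.780 − 1)/0.1675 = 16.60
NF = 10 log₁₀(16.60) = 12.20 dB

12.20 dB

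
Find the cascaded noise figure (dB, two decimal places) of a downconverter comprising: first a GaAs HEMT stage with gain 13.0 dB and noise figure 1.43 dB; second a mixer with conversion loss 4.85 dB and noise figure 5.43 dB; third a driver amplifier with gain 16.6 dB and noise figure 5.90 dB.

Convert to linear (a loss of L dB is a gain of −L dB): F_i = 10^(NF_i/10), G_i = 10^(G_i,dB/10)
  Stage 1: F_1 = 10^(1.43/10) = 1.390, G_1 = 10^(13.0/10) = 19.95
  Stage 2: F_2 = 10^(5.43/10) = 3.491, G_2 = 10^(−4.85/10) = 0.3273
  Stage 3: F_3 = 10^(5.90/10) = 3.890, G_3 = 10^(16.6/10) = 45.71
Friis cascade:
  F = 1.390 + (3.491 − 1)/19.95 + (3.890 − 1)/6.531 = 1.957
NF = 10 log₁₀(1.957) = 2.92 dB

2.92 dB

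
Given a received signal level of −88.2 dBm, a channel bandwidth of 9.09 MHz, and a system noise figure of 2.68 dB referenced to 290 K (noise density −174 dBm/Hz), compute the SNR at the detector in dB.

Noise floor: N = −174 + 10 log₁₀(B) + NF
10 log₁₀(9.09×10⁶) = 69.59 dB
N = −174 + 69.59 + 2.68 = −101.73 dBm
SNR = P_sig − N = −88.2 − (−101.73) = 13.53 dB → 13.5 dB

13.5 dB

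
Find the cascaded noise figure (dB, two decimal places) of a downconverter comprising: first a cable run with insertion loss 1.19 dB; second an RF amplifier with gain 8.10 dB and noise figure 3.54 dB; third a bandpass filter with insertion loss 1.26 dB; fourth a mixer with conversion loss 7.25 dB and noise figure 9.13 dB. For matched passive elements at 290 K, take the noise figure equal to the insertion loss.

6.99 dB

Convert to linear (a loss of L dB is a gain of −L dB): F_i = 10^(NF_i/10), G_i = 10^(G_i,dB/10)
  Stage 1: F_1 = 10^(1.19/10) = 1.315, G_1 = 10^(−1.19/10) = 0.7603
  Stage 2: F_2 = 10^(3.54/10) = 2.259, G_2 = 10^(8.10/10) = 6.457
  Stage 3: F_3 = 10^(1.26/10) = 1.337, G_3 = 10^(−1.26/10) = 0.7482
  Stage 4: F_4 = 10^(9.13/10) = 8.185, G_4 = 10^(−7.25/10) = 0.1884
Friis cascade:
  F = 1.315 + (2.259 − 1)/0.7603 + (1.337 − 1)/4.909 + (8.185 − 1)/3.673 = 4.996
NF = 10 log₁₀(4.996) = 6.99 dB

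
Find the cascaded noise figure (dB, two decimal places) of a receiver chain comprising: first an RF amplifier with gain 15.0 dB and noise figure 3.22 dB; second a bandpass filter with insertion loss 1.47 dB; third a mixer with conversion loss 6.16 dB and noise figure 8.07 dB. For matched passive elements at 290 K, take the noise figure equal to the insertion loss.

Convert to linear (a loss of L dB is a gain of −L dB): F_i = 10^(NF_i/10), G_i = 10^(G_i,dB/10)
  Stage 1: F_1 = 10^(3.22/10) = 2.099, G_1 = 10^(15.0/10) = 31.62
  Stage 2: F_2 = 10^(1.47/10) = 1.403, G_2 = 10^(−1.47/10) = 0.7129
  Stage 3: F_3 = 10^(8.07/10) = 6.412, G_3 = 10^(−6.16/10) = 0.2421
Friis cascade:
  F = 2.099 + (1.403 − 1)/31.62 + (6.412 − 1)/22.54 = 2.352
NF = 10 log₁₀(2.352) = 3.71 dB

3.71 dB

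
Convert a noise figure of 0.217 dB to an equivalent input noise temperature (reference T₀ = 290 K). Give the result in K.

F = 10^(0.217/10) = 1.05124
T_e = (F − 1)·T₀ = (1.05124 − 1) × 290 = 14.9 K

14.9 K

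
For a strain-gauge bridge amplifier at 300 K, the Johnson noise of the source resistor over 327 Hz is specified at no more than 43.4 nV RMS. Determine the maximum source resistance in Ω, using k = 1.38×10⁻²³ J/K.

348 Ω

Johnson–Nyquist: V_n = √(4kTRB) ⇒ R = V_n² / (4kTB)
4kTB = 4 × 1.38×10⁻²³ × 300 × 3.27×10² = 5.42×10⁻¹⁸
R = (4.34×10⁻⁸)² / 5.42×10⁻¹⁸ = 3.48×10² Ω = 348 Ω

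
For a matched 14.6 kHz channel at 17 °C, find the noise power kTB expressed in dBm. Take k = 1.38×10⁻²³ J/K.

−132.3 dBm

T = 17 °C + 273.15 = 290.15 K
P_n = kTB = 1.38×10⁻²³ × 290.15 × 1.46×10⁴ = 5.85×10⁻¹⁷ W
In dBm: 10 log₁₀(5.85×10⁻¹⁷ / 10⁻³) = −132.3 dBm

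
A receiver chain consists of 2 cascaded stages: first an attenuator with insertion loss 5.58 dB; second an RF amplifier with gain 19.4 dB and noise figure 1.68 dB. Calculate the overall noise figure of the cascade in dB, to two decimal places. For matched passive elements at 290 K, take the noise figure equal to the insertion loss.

Convert to linear (a loss of L dB is a gain of −L dB): F_i = 10^(NF_i/10), G_i = 10^(G_i,dB/10)
  Stage 1: F_1 = 10^(5.58/10) = 3.614, G_1 = 10^(−5.58/10) = 0.2767
  Stage 2: F_2 = 10^(1.68/10) = 1.472, G_2 = 10^(19.4/10) = 87.10
Friis cascade:
  F = 3.614 + (1.472 − 1)/0.2767 = 5.321
NF = 10 log₁₀(5.321) = 7.26 dB

7.26 dB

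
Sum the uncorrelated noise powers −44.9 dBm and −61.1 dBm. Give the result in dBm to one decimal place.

Convert to linear, add, convert back:
P₁ = 3.24×10⁻⁸ W, P₂ = 7.76×10⁻¹⁰ W
P_tot = 3.31×10⁻⁸ W → 10 log₁₀(P_tot / 10⁻³) = −44.8 dBm

−44.8 dBm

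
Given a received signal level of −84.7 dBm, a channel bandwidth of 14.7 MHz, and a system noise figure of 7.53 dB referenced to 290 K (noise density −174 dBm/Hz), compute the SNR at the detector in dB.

Noise floor: N = −174 + 10 log₁₀(B) + NF
10 log₁₀(1.47×10⁷) = 71.67 dB
N = −174 + 71.67 + 7.53 = −94.80 dBm
SNR = P_sig − N = −84.7 − (−94.80) = 10.10 dB → 10.1 dB

10.1 dB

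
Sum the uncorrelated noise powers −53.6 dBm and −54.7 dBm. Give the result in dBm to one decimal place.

−51.1 dBm

Convert to linear, add, convert back:
P₁ = 4.37×10⁻⁹ W, P₂ = 3.39×10⁻⁹ W
P_tot = 7.75×10⁻⁹ W → 10 log₁₀(P_tot / 10⁻³) = −51.1 dBm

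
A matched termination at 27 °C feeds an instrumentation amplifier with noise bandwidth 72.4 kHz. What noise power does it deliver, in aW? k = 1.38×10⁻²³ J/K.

300 aW

T = 27 °C + 273.15 = 300.15 K
P_n = kTB = 1.38×10⁻²³ × 300.15 × 7.24×10⁴ = 3.00×10⁻¹⁶ W = 300 aW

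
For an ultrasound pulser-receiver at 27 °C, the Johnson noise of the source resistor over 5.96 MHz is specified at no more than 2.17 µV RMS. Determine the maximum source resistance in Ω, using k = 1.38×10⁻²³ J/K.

T = 27 °C + 273.15 = 300.15 K
Johnson–Nyquist: V_n = √(4kTRB) ⇒ R = V_n² / (4kTB)
4kTB = 4 × 1.38×10⁻²³ × 300.15 × 5.96×10⁶ = 9.87×10⁻¹⁴
R = (2.17×10⁻⁶)² / 9.87×10⁻¹⁴ = 4.77×10¹ Ω = 47.7 Ω

47.7 Ω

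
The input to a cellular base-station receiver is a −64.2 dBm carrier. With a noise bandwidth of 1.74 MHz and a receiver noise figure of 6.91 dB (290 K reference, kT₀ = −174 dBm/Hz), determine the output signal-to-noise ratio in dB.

40.5 dB

Noise floor: N = −174 + 10 log₁₀(B) + NF
10 log₁₀(1.74×10⁶) = 62.41 dB
N = −174 + 62.41 + 6.91 = −104.68 dBm
SNR = P_sig − N = −64.2 − (−104.68) = 40.48 dB → 40.5 dB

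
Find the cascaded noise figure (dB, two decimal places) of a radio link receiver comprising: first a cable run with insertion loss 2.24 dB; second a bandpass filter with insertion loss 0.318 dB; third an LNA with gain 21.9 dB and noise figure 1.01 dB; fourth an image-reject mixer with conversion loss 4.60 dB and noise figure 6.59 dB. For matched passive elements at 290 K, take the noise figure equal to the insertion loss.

Convert to linear (a loss of L dB is a gain of −L dB): F_i = 10^(NF_i/10), G_i = 10^(G_i,dB/10)
  Stage 1: F_1 = 10^(2.24/10) = 1.675, G_1 = 10^(−2.24/10) = 0.5970
  Stage 2: F_2 = 10^(0.318/10) = 1.076, G_2 = 10^(−0.318/10) = 0.9294
  Stage 3: F_3 = 10^(1.01/10) = 1.262, G_3 = 10^(21.9/10) = 154.9
  Stage 4: F_4 = 10^(6.59/10) = 4.560, G_4 = 10^(−4.60/10) = 0.3467
Friis cascade:
  F = 1.675 + (1.076 − 1)/0.5970 + (1.262 − 1)/0.5549 + (4.560 − 1)/85.94 = 2.315
NF = 10 log₁₀(2.315) = 3.65 dB

3.65 dB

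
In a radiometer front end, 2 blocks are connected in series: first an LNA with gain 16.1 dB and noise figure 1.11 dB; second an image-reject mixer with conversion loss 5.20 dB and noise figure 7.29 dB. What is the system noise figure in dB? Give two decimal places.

1.46 dB

Convert to linear (a loss of L dB is a gain of −L dB): F_i = 10^(NF_i/10), G_i = 10^(G_i,dB/10)
  Stage 1: F_1 = 10^(1.11/10) = 1.291, G_1 = 10^(16.1/10) = 40.74
  Stage 2: F_2 = 10^(7.29/10) = 5.358, G_2 = 10^(−5.20/10) = 0.3020
Friis cascade:
  F = 1.291 + (5.358 − 1)/40.74 = 1.398
NF = 10 log₁₀(1.398) = 1.46 dB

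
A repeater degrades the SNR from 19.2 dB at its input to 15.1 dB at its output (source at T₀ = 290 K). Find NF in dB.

NF (dB) = SNR_in(dB) − SNR_out(dB) when the source is at T₀
NF = 19.2 − 15.1 = 4.1 dB

4.1 dB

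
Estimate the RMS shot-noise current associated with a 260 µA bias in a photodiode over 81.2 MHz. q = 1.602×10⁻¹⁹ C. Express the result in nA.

I_n = √(2qI·B)
2qI·B = 2 × 1.602×10⁻¹⁹ × 2.60×10⁻⁴ × 8.12×10⁷ = 6.76×10⁻¹⁵ A²
I_n = √(6.76×10⁻¹⁵) = 8.22×10⁻⁸ A = 82.2 nA

82.2 nA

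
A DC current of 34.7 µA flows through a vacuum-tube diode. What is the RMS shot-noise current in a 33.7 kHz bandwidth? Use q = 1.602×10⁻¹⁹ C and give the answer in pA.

612 pA

I_n = √(2qI·B)
2qI·B = 2 × 1.602×10⁻¹⁹ × 3.47×10⁻⁵ × 3.37×10⁴ = 3.75×10⁻¹⁹ A²
I_n = √(3.75×10⁻¹⁹) = 6.12×10⁻¹⁰ A = 612 pA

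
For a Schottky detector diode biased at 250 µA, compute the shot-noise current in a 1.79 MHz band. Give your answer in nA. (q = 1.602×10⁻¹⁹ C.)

12.0 nA

I_n = √(2qI·B)
2qI·B = 2 × 1.602×10⁻¹⁹ × 2.50×10⁻⁴ × 1.79×10⁶ = 1.43×10⁻¹⁶ A²
I_n = √(1.43×10⁻¹⁶) = 1.20×10⁻⁸ A = 12.0 nA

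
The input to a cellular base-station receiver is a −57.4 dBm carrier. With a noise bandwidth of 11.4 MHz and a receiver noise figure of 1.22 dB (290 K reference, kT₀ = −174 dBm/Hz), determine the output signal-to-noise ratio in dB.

Noise floor: N = −174 + 10 log₁₀(B) + NF
10 log₁₀(1.14×10⁷) = 70.57 dB
N = −174 + 70.57 + 1.22 = −102.21 dBm
SNR = P_sig − N = −57.4 − (−102.21) = 44.81 dB → 44.8 dB

44.8 dB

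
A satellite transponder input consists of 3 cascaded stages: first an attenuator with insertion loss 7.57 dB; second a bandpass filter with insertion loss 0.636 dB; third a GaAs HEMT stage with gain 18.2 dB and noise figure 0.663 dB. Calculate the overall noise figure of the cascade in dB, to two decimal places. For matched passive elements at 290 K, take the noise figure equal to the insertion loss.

Convert to linear (a loss of L dB is a gain of −L dB): F_i = 10^(NF_i/10), G_i = 10^(G_i,dB/10)
  Stage 1: F_1 = 10^(7.57/10) = 5.715, G_1 = 10^(−7.57/10) = 0.1750
  Stage 2: F_2 = 10^(0.636/10) = 1.158, G_2 = 10^(−0.636/10) = 0.8638
  Stage 3: F_3 = 10^(0.663/10) = 1.165, G_3 = 10^(18.2/10) = 66.07
Friis cascade:
  F = 5.715 + (1.158 − 1)/0.1750 + (1.165 − 1)/0.1511 = 7.707
NF = 10 log₁₀(7.707) = 8.87 dB

8.87 dB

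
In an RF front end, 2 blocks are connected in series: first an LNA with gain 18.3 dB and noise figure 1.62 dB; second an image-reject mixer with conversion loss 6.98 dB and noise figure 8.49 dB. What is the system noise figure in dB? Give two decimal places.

1.88 dB

Convert to linear (a loss of L dB is a gain of −L dB): F_i = 10^(NF_i/10), G_i = 10^(G_i,dB/10)
  Stage 1: F_1 = 10^(1.62/10) = 1.452, G_1 = 10^(18.3/10) = 67.61
  Stage 2: F_2 = 10^(8.49/10) = 7.063, G_2 = 10^(−6.98/10) = 0.2004
Friis cascade:
  F = 1.452 + (7.063 − 1)/67.61 = 1.542
NF = 10 log₁₀(1.542) = 1.88 dB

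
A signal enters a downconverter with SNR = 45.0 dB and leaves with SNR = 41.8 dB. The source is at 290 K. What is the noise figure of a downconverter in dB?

NF (dB) = SNR_in(dB) − SNR_out(dB) when the source is at T₀
NF = 45.0 − 41.8 = 3.2 dB

3.2 dB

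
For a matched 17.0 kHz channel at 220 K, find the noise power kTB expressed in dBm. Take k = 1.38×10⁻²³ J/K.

−132.9 dBm

P_n = kTB = 1.38×10⁻²³ × 220 × 1.70×10⁴ = 5.16×10⁻¹⁷ W
In dBm: 10 log₁₀(5.16×10⁻¹⁷ / 10⁻³) = −132.9 dBm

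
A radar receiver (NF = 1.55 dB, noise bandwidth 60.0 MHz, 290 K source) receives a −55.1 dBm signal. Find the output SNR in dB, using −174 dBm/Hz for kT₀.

39.6 dB

Noise floor: N = −174 + 10 log₁₀(B) + NF
10 log₁₀(6.00×10⁷) = 77.78 dB
N = −174 + 77.78 + 1.55 = −94.67 dBm
SNR = P_sig − N = −55.1 − (−94.67) = 39.57 dB → 39.6 dB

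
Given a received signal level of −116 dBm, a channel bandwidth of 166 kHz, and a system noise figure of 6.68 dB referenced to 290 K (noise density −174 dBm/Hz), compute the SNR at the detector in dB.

Noise floor: N = −174 + 10 log₁₀(B) + NF
10 log₁₀(1.66×10⁵) = 52.2 dB
N = −174 + 52.2 + 6.68 = −115.12 dBm
SNR = P_sig − N = −116 − (−115.12) = −0.88 dB → −0.9 dB

−0.9 dB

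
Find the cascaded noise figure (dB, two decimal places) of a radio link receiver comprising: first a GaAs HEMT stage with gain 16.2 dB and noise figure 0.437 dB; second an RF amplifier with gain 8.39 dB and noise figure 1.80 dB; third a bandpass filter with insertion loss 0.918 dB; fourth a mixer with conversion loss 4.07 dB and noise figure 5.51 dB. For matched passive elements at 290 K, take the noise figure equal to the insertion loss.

0.53 dB

Convert to linear (a loss of L dB is a gain of −L dB): F_i = 10^(NF_i/10), G_i = 10^(G_i,dB/10)
  Stage 1: F_1 = 10^(0.437/10) = 1.106, G_1 = 10^(16.2/10) = 41.69
  Stage 2: F_2 = 10^(1.80/10) = 1.514, G_2 = 10^(8.39/10) = 6.902
  Stage 3: F_3 = 10^(0.918/10) = 1.235, G_3 = 10^(−0.918/10) = 0.8095
  Stage 4: F_4 = 10^(5.51/10) = 3.556, G_4 = 10^(−4.07/10) = 0.3917
Friis cascade:
  F = 1.106 + (1.514 − 1)/41.69 + (1.235 − 1)/287.7 + (3.556 − 1)/232.9 = 1.130
NF = 10 log₁₀(1.130) = 0.53 dB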